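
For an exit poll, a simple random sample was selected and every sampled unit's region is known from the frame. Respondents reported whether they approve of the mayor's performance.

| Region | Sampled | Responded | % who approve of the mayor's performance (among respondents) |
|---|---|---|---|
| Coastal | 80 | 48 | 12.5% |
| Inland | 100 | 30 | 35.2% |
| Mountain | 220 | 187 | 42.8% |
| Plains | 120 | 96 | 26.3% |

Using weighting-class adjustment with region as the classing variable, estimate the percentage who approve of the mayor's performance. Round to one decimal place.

Class response rates: Coastal 48/80 = 60%, Inland 30/100 = 30%, Mountain 187/220 = 85%, Plains 96/120 = 80%.
Each respondent's weight = sampled/responded in their class; summing within a class gives n_sampled, so:
  Coastal: 80 × 12.5 = 1000
  Inland: 100 × 35.2 = 3520
  Mountain: 220 × 42.8 = 9416
  Plains: 120 × 26.3 = 3156
Adjusted estimate = 17,092 / 520 = 32.8692 → 32.9%.

32.9%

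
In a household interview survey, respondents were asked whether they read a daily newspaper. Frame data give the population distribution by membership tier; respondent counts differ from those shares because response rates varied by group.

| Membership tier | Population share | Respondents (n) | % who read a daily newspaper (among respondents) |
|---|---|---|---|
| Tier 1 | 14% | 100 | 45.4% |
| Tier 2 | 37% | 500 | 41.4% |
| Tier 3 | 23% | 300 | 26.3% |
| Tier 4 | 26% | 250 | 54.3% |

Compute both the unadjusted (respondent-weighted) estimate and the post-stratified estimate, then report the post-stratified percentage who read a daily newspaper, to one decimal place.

41.8%

Unadjusted (pooled respondent) estimate weights by respondent counts:
  (100/1150)×45.4 + (500/1150)×41.4 + (300/1150)×26.3 + (250/1150)×54.3 = 40.613%
Reweighting by population membership tier shares:
  0.14×45.4 + 0.37×41.4 + 0.23×26.3 + 0.26×54.3 = 41.841%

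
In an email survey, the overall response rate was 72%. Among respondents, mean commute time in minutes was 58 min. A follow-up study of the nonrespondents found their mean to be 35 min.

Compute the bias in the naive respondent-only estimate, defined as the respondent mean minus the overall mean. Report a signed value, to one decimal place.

Nonresponse fraction = 1 − 0.72 = 0.28.
Bias = (nonresponse fraction) × (respondent mean − nonrespondent mean)
     = 0.28 × (58 − 35) = 0.28 × 23 = 6.44.

+6.4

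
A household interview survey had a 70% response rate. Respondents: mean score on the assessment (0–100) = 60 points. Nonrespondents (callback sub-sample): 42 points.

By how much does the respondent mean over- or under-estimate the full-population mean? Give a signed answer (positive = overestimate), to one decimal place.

Nonresponse fraction = 1 − 0.7 = 0.3.
Bias = (nonresponse fraction) × (respondent mean − nonrespondent mean)
     = 0.3 × (60 − 42) = 0.3 × 18 = 5.4.

+5.4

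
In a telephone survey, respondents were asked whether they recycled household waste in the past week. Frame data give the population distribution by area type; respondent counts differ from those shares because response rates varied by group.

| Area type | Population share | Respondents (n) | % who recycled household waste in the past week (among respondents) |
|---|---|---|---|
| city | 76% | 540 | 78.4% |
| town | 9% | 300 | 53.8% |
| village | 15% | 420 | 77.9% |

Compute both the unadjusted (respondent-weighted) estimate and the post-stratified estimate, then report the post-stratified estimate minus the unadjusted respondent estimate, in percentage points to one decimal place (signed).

+3.7 percentage points

Unadjusted (pooled respondent) estimate weights by respondent counts:
  (540/1260)×78.4 + (300/1260)×53.8 + (420/1260)×77.9 = 72.3762%
Post-stratified estimate weights by population shares:
  0.76×78.4 + 0.09×53.8 + 0.15×77.9 = 76.111%
Difference = 76.111 − 72.3762 = 3.7348 pp.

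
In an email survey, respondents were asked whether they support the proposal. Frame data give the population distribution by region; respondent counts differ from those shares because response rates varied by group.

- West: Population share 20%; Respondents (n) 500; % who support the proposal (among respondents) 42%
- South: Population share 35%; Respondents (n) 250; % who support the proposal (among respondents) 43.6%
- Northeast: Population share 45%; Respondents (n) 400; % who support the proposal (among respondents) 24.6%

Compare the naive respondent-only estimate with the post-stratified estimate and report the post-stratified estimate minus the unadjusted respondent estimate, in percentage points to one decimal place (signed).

Naive respondent-only estimate (weights = respondent counts):
  (500/1150)×42 + (250/1150)×43.6 + (400/1150)×24.6 = 36.2957%
Reweighting by population region shares:
  0.2×42 + 0.35×43.6 + 0.45×24.6 = 34.73%
Difference = 34.73 − 36.2957 = -1.5657 pp.

-1.6 percentage points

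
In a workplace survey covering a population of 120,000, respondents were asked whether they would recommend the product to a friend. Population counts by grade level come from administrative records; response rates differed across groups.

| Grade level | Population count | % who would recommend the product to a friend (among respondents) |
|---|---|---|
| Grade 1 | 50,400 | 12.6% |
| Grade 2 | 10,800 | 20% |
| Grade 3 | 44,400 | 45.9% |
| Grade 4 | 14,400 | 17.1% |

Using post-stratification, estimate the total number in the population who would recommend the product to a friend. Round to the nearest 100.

Each cell contributes its population count × the respondent rate:
  Grade 1: 50,400 × 12.6% = 6350.4
  Grade 2: 10,800 × 20% = 2160
  Grade 3: 44,400 × 45.9% = 20379.6
  Grade 4: 14,400 × 17.1% = 2462.4
Estimated total = 31352.4 → 31,400.

31,400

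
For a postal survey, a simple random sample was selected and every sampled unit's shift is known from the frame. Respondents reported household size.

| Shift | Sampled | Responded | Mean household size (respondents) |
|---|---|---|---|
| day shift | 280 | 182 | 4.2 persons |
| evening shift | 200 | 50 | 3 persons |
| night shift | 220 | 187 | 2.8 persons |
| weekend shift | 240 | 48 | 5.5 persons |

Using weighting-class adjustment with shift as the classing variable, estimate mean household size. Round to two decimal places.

Class response rates: day shift 182/280 = 65%, evening shift 50/200 = 25%, night shift 187/220 = 85%, weekend shift 48/240 = 20%.
Weighting each respondent by the inverse class response rate inflates each class back to its sampled size, so the class weight is n_sampled:
  day shift: 280 × 4.2 = 1176
  evening shift: 200 × 3 = 600
  night shift: 220 × 2.8 = 616
  weekend shift: 240 × 5.5 = 1320
Adjusted estimate = 3712 / 940 = 3.94894 → 3.95.

3.95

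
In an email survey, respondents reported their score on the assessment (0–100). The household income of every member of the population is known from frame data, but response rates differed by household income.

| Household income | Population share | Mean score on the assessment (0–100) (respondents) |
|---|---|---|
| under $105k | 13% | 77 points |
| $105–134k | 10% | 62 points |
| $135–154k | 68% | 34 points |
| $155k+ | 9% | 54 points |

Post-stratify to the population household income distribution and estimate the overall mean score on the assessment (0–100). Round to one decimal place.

Each cell contributes population-share × respondent value:
  under $105k: 0.13 × 77 = 10.01
  $105–134k: 0.1 × 62 = 6.2
  $135–154k: 0.68 × 34 = 23.12
  $155k+: 0.09 × 54 = 4.86
Post-stratified estimate = 44.19 → 44.2.

44.2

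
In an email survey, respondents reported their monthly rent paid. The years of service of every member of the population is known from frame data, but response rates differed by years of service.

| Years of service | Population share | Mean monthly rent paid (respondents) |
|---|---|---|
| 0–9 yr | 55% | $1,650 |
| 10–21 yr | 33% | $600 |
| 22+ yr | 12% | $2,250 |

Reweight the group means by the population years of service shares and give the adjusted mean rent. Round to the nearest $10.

$1,380

Weight each group's respondent value by its population share:
  0–9 yr: 0.55 × 1650 = 907.5
  10–21 yr: 0.33 × 600 = 198
  22+ yr: 0.12 × 2250 = 270
Post-stratified estimate = 1375.5 → $1,380.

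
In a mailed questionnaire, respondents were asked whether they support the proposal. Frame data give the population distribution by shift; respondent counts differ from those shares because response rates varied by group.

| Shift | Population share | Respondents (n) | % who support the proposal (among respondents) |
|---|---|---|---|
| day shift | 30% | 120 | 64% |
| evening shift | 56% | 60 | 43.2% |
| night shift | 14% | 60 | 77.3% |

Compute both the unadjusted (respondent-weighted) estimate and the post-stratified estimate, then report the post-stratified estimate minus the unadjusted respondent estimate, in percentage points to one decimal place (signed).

Naive respondent-only estimate (weights = respondent counts):
  (120/240)×64 + (60/240)×43.2 + (60/240)×77.3 = 62.125%
Post-stratifying to population shares instead:
  0.3×64 + 0.56×43.2 + 0.14×77.3 = 54.214%
Difference = 54.214 − 62.125 = -7.911 pp.

-7.9 percentage points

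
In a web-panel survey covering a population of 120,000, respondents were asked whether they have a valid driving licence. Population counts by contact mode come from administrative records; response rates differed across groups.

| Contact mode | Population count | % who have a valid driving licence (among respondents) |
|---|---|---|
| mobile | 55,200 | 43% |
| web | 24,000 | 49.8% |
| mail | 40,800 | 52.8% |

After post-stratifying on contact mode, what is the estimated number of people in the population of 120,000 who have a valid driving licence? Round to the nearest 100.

Apply each group's respondent rate to its population count:
  mobile: 55,200 × 43% = 23,736
  web: 24,000 × 49.8% = 11,952
  mail: 40,800 × 52.8% = 21542.4
Estimated total = 57230.4 → 57,200.

57,200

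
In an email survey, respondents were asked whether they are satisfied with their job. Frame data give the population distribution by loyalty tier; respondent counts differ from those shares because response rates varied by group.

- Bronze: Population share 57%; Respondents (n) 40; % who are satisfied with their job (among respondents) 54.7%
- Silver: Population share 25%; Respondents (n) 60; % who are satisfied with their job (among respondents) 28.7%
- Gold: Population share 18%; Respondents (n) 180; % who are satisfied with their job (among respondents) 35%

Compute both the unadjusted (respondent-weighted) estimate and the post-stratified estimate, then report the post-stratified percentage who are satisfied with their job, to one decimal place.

44.7%

Unadjusted (pooled respondent) estimate weights by respondent counts:
  (40/280)×54.7 + (60/280)×28.7 + (180/280)×35 = 36.4643%
Post-stratifying to population shares instead:
  0.57×54.7 + 0.25×28.7 + 0.18×35 = 44.654%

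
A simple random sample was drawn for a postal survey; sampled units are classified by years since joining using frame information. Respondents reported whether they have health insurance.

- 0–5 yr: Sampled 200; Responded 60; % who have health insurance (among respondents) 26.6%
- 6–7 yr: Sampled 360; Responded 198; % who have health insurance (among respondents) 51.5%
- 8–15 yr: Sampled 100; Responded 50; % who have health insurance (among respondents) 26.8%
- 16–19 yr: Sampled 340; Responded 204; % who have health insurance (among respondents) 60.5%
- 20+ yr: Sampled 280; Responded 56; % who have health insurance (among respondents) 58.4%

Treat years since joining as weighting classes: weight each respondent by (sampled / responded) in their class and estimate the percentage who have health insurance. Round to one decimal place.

49.6%

Response rates by class: 0–5 yr 60/200 = 30%, 6–7 yr 198/360 = 55%, 8–15 yr 50/100 = 50%, 16–19 yr 204/340 = 60%, 20+ yr 56/280 = 20%.
Weighting each respondent by the inverse class response rate inflates each class back to its sampled size, so the class weight is n_sampled:
  0–5 yr: 200 × 26.6 = 5320
  6–7 yr: 360 × 51.5 = 18,540
  8–15 yr: 100 × 26.8 = 2680
  16–19 yr: 340 × 60.5 = 20,570
  20+ yr: 280 × 58.4 = 16,352
Adjusted estimate = 63,462 / 1,280 = 49.5797 → 49.6%.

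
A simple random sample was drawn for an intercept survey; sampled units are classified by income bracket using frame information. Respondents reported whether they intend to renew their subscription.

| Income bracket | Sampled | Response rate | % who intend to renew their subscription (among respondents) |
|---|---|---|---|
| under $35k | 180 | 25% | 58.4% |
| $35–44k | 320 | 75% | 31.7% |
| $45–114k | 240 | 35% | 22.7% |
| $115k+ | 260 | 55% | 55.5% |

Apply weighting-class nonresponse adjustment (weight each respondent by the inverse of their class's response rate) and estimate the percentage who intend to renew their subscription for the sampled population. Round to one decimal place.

40.5%

Each respondent's weight = sampled/responded in their class; summing within a class gives n_sampled, so:
  under $35k: 180 × 58.4 = 10,512
  $35–44k: 320 × 31.7 = 10,144
  $45–114k: 240 × 22.7 = 5448
  $115k+: 260 × 55.5 = 14,430
Adjusted estimate = 40,534 / 1,000 = 40.534 → 40.5%.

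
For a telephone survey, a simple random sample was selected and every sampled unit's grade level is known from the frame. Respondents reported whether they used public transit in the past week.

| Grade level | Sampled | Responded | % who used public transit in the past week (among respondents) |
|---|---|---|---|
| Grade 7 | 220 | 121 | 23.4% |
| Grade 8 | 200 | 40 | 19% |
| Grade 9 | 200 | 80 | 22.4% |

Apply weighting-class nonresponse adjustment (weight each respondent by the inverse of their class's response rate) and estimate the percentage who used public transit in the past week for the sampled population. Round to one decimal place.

Response rates by class: Grade 7 121/220 = 55%, Grade 8 40/200 = 20%, Grade 9 80/200 = 40%.
Each respondent's weight = sampled/responded in their class; summing within a class gives n_sampled, so:
  Grade 7: 220 × 23.4 = 5148
  Grade 8: 200 × 19 = 3800
  Grade 9: 200 × 22.4 = 4480
Adjusted estimate = 13,428 / 620 = 21.6581 → 21.7%.

21.7%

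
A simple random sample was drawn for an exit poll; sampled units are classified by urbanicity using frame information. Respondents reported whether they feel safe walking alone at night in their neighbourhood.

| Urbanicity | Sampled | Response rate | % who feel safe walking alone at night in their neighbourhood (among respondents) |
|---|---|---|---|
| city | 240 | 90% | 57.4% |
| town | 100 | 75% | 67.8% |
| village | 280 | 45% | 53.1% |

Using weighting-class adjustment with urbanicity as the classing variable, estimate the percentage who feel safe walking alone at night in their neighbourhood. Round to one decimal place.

57.1%

Weighting each respondent by the inverse class response rate inflates each class back to its sampled size, so the class weight is n_sampled:
  city: 240 × 57.4 = 13,776
  town: 100 × 67.8 = 6780
  village: 280 × 53.1 = 14,868
Adjusted estimate = 35,424 / 620 = 57.1355 → 57.1%.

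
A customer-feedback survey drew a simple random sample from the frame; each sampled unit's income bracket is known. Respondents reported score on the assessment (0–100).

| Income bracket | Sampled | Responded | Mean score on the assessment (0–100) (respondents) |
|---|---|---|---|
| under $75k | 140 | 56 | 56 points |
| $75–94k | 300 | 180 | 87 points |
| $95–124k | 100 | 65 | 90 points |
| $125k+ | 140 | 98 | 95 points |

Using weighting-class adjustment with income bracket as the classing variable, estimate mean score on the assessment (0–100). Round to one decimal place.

Class response rates: under $75k 56/140 = 40%, $75–94k 180/300 = 60%, $95–124k 65/100 = 65%, $125k+ 98/140 = 70%.
Each respondent's weight = sampled/responded in their class; summing within a class gives n_sampled, so:
  under $75k: 140 × 56 = 7840
  $75–94k: 300 × 87 = 26,100
  $95–124k: 100 × 90 = 9000
  $125k+: 140 × 95 = 13,300
Adjusted estimate = 56,240 / 680 = 82.7059 → 82.7.

82.7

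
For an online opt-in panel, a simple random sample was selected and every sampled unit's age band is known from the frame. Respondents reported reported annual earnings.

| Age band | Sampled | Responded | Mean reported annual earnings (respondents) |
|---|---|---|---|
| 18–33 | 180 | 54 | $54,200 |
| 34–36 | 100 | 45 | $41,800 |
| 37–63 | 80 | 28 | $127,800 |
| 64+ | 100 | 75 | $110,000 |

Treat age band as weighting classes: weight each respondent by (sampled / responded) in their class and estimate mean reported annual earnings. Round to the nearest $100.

Class response rates: 18–33 54/180 = 30%, 34–36 45/100 = 45%, 37–63 28/80 = 35%, 64+ 75/100 = 75%.
Weighting each respondent by the inverse class response rate inflates each class back to its sampled size, so the class weight is n_sampled:
  18–33: 180 × 54,200 = 9,756,000
  34–36: 100 × 41,800 = 4,180,000
  37–63: 80 × 127,800 = 10,224,000
  64+: 100 × 110,000 = 11,000,000
Adjusted estimate = 35,160,000 / 460 = 76434.8 → $76,400.

$76,400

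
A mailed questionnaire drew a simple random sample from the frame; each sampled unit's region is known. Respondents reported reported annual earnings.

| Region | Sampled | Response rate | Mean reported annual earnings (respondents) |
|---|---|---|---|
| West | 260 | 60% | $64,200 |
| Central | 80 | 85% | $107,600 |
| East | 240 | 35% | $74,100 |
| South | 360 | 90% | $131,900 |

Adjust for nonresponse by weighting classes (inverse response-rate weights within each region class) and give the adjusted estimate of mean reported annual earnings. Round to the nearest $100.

$96,300

With weight = n_sampled/n_responded per class, the weighted class total is n_sampled:
  West: 260 × 64,200 = 16,692,000
  Central: 80 × 107,600 = 8,608,000
  East: 240 × 74,100 = 17,784,000
  South: 360 × 131,900 = 47,484,000
Adjusted estimate = 90,568,000 / 940 = 96348.9 → $96,300.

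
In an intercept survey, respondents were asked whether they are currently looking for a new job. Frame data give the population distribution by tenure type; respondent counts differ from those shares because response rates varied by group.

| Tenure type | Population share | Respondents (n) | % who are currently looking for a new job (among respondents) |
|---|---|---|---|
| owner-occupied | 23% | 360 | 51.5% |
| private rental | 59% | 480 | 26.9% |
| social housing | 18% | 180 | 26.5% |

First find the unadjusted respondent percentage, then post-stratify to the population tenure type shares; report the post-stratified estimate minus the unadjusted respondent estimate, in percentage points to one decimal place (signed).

-3.0 percentage points

Naive respondent-only estimate (weights = respondent counts):
  (360/1020)×51.5 + (480/1020)×26.9 + (180/1020)×26.5 = 35.5118%
Post-stratified estimate weights by population shares:
  0.23×51.5 + 0.59×26.9 + 0.18×26.5 = 32.486%
Difference = 32.486 − 35.5118 = -3.0258 pp.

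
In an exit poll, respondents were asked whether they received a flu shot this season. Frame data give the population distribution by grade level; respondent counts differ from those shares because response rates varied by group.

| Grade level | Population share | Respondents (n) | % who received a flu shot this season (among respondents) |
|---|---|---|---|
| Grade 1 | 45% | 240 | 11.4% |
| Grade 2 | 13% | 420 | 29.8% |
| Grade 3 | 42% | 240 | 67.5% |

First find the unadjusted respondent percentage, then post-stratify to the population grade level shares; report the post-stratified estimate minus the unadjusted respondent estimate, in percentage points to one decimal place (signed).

Without adjustment, the pooled respondent share is:
  (240/900)×11.4 + (420/900)×29.8 + (240/900)×67.5 = 34.9467%
Reweighting by population grade level shares:
  0.45×11.4 + 0.13×29.8 + 0.42×67.5 = 37.354%
Difference = 37.354 − 34.9467 = 2.4073 pp.

+2.4 percentage points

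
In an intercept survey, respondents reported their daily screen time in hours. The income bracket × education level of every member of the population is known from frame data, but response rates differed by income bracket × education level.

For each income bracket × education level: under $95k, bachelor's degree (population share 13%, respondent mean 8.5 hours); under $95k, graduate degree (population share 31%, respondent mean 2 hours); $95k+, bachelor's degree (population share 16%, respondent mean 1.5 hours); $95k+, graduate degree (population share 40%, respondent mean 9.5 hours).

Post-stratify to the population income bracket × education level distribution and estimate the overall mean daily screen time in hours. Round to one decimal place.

5.8

Post-stratification weights by population share, not respondent share:
  under $95k, bachelor's degree: 0.13 × 8.5 = 1.105
  under $95k, graduate degree: 0.31 × 2 = 0.62
  $95k+, bachelor's degree: 0.16 × 1.5 = 0.24
  $95k+, graduate degree: 0.4 × 9.5 = 3.8
Post-stratified estimate = 5.765 → 5.8.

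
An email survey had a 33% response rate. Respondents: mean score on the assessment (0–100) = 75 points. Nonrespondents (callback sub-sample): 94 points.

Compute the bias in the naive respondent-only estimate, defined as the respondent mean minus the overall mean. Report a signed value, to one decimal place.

Nonresponse fraction = 1 − 0.33 = 0.67.
Bias = (nonresponse fraction) × (respondent mean − nonrespondent mean)
     = 0.67 × (75 − 94) = 0.67 × -19 = -12.73.

-12.7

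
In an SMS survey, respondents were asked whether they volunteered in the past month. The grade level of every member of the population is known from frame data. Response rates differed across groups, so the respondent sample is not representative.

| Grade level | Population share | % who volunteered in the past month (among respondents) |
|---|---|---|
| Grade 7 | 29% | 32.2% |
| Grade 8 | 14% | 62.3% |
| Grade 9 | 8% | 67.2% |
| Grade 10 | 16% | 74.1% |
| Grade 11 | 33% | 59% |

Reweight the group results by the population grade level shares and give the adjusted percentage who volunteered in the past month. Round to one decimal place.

Reweight to the known grade level distribution:
  Grade 7: 0.29 × 32.2 = 9.338
  Grade 8: 0.14 × 62.3 = 8.722
  Grade 9: 0.08 × 67.2 = 5.376
  Grade 10: 0.16 × 74.1 = 11.856
  Grade 11: 0.33 × 59 = 19.47
Post-stratified estimate = 54.762 → 54.8%.

54.8%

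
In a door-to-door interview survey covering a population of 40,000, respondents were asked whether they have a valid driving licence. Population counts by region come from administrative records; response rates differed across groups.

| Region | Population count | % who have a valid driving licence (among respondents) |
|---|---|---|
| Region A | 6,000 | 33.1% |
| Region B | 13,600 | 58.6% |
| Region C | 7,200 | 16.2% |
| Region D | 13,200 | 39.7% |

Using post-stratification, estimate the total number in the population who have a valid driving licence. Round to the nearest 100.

Each cell contributes its population count × the respondent rate:
  Region A: 6,000 × 33.1% = 1986
  Region B: 13,600 × 58.6% = 7969.6
  Region C: 7,200 × 16.2% = 1166.4
  Region D: 13,200 × 39.7% = 5240.4
Estimated total = 16362.4 → 16,400.

16,400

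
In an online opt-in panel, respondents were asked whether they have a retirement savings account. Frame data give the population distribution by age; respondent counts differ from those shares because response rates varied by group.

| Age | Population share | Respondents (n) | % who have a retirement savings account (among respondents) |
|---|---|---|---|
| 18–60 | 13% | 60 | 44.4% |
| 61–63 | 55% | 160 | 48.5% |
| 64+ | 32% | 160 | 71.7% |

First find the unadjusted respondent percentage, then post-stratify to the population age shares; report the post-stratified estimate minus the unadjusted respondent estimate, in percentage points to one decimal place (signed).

-2.2 percentage points

Unadjusted (pooled respondent) estimate weights by respondent counts:
  (60/380)×44.4 + (160/380)×48.5 + (160/380)×71.7 = 57.6211%
Post-stratifying to population shares instead:
  0.13×44.4 + 0.55×48.5 + 0.32×71.7 = 55.391%
Difference = 55.391 − 57.6211 = -2.2301 pp.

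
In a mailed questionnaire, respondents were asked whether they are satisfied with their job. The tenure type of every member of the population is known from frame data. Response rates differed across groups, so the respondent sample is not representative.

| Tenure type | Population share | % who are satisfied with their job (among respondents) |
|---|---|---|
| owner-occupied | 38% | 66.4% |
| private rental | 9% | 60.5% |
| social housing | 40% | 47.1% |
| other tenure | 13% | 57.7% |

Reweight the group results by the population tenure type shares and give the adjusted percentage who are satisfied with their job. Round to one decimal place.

Each cell contributes population-share × respondent value:
  owner-occupied: 0.38 × 66.4 = 25.232
  private rental: 0.09 × 60.5 = 5.445
  social housing: 0.4 × 47.1 = 18.84
  other tenure: 0.13 × 57.7 = 7.501
Post-stratified estimate = 57.018 → 57.0%.

57.0%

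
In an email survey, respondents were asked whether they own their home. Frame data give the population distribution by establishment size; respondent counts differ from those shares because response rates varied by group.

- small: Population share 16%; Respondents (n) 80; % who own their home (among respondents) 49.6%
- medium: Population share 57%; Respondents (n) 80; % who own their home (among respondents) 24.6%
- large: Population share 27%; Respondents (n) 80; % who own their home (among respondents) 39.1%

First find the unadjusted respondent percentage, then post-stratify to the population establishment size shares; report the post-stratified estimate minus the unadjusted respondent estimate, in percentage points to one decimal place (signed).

Unadjusted (pooled respondent) estimate weights by respondent counts:
  (80/240)×49.6 + (80/240)×24.6 + (80/240)×39.1 = 37.7667%
Post-stratifying to population shares instead:
  0.16×49.6 + 0.57×24.6 + 0.27×39.1 = 32.515%
Difference = 32.515 − 37.7667 = -5.2517 pp.

-5.3 percentage points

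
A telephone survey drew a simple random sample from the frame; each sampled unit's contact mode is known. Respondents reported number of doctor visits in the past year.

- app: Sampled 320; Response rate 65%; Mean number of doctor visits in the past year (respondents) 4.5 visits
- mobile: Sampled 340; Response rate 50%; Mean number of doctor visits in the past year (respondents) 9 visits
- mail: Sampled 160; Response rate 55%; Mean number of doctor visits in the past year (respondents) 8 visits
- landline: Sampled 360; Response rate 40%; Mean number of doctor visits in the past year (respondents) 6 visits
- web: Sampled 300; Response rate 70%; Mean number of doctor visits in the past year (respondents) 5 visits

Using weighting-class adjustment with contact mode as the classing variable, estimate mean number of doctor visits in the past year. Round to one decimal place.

6.4

Inverse-response-rate weighting restores each class to its sampled count, so class totals weight by n_sampled:
  app: 320 × 4.5 = 1440
  mobile: 340 × 9 = 3060
  mail: 160 × 8 = 1280
  landline: 360 × 6 = 2160
  web: 300 × 5 = 1500
Adjusted estimate = 9440 / 1,480 = 6.37838 → 6.4.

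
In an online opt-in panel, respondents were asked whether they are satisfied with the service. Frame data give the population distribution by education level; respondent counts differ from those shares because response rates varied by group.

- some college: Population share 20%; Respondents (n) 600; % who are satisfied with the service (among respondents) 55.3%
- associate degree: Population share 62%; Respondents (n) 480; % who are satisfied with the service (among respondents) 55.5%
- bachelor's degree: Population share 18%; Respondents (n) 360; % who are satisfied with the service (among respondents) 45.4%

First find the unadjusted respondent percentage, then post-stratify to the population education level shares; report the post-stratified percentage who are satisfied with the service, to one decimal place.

Without adjustment, the pooled respondent share is:
  (600/1440)×55.3 + (480/1440)×55.5 + (360/1440)×45.4 = 52.8917%
Post-stratified estimate weights by population shares:
  0.2×55.3 + 0.62×55.5 + 0.18×45.4 = 53.642%

53.6%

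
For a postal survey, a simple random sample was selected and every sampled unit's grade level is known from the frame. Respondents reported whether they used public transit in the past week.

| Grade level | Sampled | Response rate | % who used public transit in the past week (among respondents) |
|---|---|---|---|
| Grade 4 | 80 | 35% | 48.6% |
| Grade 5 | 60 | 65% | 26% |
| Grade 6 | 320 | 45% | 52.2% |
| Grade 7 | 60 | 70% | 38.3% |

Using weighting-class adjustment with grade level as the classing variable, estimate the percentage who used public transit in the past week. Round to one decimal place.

Inverse-response-rate weighting restores each class to its sampled count, so class totals weight by n_sampled:
  Grade 4: 80 × 48.6 = 3888
  Grade 5: 60 × 26 = 1560
  Grade 6: 320 × 52.2 = 16,704
  Grade 7: 60 × 38.3 = 2298
Adjusted estimate = 24,450 / 520 = 47.0192 → 47.0%.

47.0%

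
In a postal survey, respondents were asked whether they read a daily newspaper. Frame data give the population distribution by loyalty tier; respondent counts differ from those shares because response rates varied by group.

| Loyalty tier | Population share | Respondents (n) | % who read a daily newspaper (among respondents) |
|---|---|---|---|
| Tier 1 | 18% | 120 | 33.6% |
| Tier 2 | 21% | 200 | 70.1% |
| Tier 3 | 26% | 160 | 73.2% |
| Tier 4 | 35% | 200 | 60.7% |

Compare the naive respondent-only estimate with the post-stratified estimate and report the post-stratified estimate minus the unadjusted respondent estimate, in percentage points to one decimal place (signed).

Without adjustment, the pooled respondent share is:
  (120/680)×33.6 + (200/680)×70.1 + (160/680)×73.2 + (200/680)×60.7 = 61.6235%
Reweighting by population loyalty tier shares:
  0.18×33.6 + 0.21×70.1 + 0.26×73.2 + 0.35×60.7 = 61.046%
Difference = 61.046 − 61.6235 = -0.5775 pp.

-0.6 percentage points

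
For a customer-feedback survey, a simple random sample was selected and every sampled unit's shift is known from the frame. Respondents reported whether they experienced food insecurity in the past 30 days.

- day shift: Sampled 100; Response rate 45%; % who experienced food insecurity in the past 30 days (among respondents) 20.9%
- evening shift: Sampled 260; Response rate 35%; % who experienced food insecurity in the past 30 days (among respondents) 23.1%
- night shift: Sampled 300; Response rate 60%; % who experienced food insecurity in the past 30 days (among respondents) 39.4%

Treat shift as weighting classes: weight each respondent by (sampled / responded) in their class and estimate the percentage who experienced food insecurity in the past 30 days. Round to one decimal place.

30.2%

Weighting each respondent by the inverse class response rate inflates each class back to its sampled size, so the class weight is n_sampled:
  day shift: 100 × 20.9 = 2090
  evening shift: 260 × 23.1 = 6006
  night shift: 300 × 39.4 = 11,820
Adjusted estimate = 19,916 / 660 = 30.1758 → 30.2%.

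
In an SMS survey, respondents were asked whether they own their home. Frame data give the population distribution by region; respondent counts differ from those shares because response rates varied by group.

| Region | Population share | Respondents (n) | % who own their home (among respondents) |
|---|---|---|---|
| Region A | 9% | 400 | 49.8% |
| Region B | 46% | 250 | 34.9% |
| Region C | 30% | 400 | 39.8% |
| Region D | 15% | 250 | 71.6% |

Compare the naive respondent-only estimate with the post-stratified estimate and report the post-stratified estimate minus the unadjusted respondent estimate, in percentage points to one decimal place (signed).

-4.8 percentage points

Unadjusted (pooled respondent) estimate weights by respondent counts:
  (400/1300)×49.8 + (250/1300)×34.9 + (400/1300)×39.8 + (250/1300)×71.6 = 48.05%
Reweighting by population region shares:
  0.09×49.8 + 0.46×34.9 + 0.3×39.8 + 0.15×71.6 = 43.216%
Difference = 43.216 − 48.05 = -4.834 pp.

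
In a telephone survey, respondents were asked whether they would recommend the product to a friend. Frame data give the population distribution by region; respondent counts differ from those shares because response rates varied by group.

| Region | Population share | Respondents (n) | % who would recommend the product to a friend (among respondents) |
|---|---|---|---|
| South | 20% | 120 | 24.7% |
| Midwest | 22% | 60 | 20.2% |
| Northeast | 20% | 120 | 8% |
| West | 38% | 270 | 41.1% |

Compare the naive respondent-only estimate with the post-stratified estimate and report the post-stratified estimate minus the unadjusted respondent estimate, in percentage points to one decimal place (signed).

Unadjusted (pooled respondent) estimate weights by respondent counts:
  (120/570)×24.7 + (60/570)×20.2 + (120/570)×8 + (270/570)×41.1 = 28.4789%
Reweighting by population region shares:
  0.2×24.7 + 0.22×20.2 + 0.2×8 + 0.38×41.1 = 26.602%
Difference = 26.602 − 28.4789 = -1.8769 pp.

-1.9 percentage points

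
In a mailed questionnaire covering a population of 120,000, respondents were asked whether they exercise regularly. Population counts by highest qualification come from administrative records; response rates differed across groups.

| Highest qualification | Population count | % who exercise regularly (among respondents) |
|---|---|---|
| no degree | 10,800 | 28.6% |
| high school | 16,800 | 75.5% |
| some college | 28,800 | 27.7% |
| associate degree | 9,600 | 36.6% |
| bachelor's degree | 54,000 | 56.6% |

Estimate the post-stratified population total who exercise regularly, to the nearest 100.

Estimated count per cell = population count × respondent percentage:
  no degree: 10,800 × 28.6% = 3088.8
  high school: 16,800 × 75.5% = 12,684
  some college: 28,800 × 27.7% = 7977.6
  associate degree: 9,600 × 36.6% = 3513.6
  bachelor's degree: 54,000 × 56.6% = 30,564
Estimated total = 57,828 → 57,800.

57,800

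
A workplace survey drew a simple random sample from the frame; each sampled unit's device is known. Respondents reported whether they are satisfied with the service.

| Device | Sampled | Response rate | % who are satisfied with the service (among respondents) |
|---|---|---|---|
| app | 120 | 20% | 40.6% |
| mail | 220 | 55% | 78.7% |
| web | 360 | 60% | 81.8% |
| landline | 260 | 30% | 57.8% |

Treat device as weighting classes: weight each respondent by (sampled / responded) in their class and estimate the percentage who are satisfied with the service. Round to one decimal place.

69.4%

Weighting each respondent by the inverse class response rate inflates each class back to its sampled size, so the class weight is n_sampled:
  app: 120 × 40.6 = 4872
  mail: 220 × 78.7 = 17,314
  web: 360 × 81.8 = 29,448
  landline: 260 × 57.8 = 15,028
Adjusted estimate = 66,662 / 960 = 69.4396 → 69.4%.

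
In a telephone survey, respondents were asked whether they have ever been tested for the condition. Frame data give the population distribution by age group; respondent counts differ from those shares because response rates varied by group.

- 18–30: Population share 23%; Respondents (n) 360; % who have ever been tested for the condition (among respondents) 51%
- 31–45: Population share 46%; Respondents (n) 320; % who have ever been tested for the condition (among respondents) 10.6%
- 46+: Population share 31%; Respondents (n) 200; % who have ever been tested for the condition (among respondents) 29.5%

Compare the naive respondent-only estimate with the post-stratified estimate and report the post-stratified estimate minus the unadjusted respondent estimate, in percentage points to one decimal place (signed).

-5.7 percentage points

Naive respondent-only estimate (weights = respondent counts):
  (360/880)×51 + (320/880)×10.6 + (200/880)×29.5 = 31.4227%
Post-stratified estimate weights by population shares:
  0.23×51 + 0.46×10.6 + 0.31×29.5 = 25.751%
Difference = 25.751 − 31.4227 = -5.6717 pp.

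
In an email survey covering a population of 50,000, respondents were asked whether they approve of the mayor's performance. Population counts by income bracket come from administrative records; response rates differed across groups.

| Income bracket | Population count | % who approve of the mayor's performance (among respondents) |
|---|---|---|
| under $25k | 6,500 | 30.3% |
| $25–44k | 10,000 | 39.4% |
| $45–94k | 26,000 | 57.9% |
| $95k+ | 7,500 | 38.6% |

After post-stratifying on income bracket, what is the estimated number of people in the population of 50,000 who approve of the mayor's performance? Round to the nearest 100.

23,900

Each cell contributes its population count × the respondent rate:
  under $25k: 6,500 × 30.3% = 1969.5
  $25–44k: 10,000 × 39.4% = 3940
  $45–94k: 26,000 × 57.9% = 15,054
  $95k+: 7,500 × 38.6% = 2895
Estimated total = 23858.5 → 23,900.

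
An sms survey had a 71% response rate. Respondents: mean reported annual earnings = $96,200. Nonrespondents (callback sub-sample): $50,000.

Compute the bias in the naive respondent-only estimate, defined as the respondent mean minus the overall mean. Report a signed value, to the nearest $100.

Nonresponse fraction = 1 − 0.71 = 0.29.
Bias = (nonresponse fraction) × (respondent mean − nonrespondent mean)
     = 0.29 × (96,200 − 50,000) = 0.29 × 46,200 = 13,398.

+$13,400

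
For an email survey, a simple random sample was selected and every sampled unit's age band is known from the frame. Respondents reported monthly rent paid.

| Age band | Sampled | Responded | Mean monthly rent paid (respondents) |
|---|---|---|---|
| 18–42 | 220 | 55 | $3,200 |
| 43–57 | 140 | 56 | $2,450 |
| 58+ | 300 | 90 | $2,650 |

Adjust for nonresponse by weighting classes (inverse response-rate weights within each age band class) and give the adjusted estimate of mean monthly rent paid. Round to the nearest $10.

$2,790

Response rates by class: 18–42 55/220 = 25%, 43–57 56/140 = 40%, 58+ 90/300 = 30%.
Each respondent's weight = sampled/responded in their class; summing within a class gives n_sampled, so:
  18–42: 220 × 3200 = 704,000
  43–57: 140 × 2450 = 343,000
  58+: 300 × 2650 = 795,000
Adjusted estimate = 1,842,000 / 660 = 2790.91 → $2,790.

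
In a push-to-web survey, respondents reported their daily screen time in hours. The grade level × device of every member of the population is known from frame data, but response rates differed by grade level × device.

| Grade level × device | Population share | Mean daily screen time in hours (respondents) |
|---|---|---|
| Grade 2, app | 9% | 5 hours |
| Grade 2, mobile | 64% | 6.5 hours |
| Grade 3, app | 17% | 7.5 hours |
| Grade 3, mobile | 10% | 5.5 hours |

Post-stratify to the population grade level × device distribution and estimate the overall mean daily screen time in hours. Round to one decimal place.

Each cell contributes population-share × respondent value:
  Grade 2, app: 0.09 × 5 = 0.45
  Grade 2, mobile: 0.64 × 6.5 = 4.16
  Grade 3, app: 0.17 × 7.5 = 1.275
  Grade 3, mobile: 0.1 × 5.5 = 0.55
Post-stratified estimate = 6.435 → 6.4.

6.4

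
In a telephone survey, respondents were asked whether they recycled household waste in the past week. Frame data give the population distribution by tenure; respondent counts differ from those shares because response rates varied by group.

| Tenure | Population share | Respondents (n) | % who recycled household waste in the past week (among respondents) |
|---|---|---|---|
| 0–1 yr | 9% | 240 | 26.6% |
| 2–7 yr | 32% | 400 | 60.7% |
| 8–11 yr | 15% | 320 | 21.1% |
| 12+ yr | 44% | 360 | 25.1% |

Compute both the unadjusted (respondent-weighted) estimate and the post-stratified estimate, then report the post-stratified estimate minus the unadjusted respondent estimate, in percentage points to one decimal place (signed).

+0.8 percentage points

Naive respondent-only estimate (weights = respondent counts):
  (240/1320)×26.6 + (400/1320)×60.7 + (320/1320)×21.1 + (360/1320)×25.1 = 35.1909%
Reweighting by population tenure shares:
  0.09×26.6 + 0.32×60.7 + 0.15×21.1 + 0.44×25.1 = 36.027%
Difference = 36.027 − 35.1909 = 0.8361 pp.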